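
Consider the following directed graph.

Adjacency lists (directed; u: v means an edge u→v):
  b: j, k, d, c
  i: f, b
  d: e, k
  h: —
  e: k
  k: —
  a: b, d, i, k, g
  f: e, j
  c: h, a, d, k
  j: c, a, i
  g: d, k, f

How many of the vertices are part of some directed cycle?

A vertex is on a directed cycle iff it belongs to a strongly connected component of size ≥ 2 (or has a self-loop).
The vertices on cycles are {a, b, c, f, g, i, j} — 7 in total.

7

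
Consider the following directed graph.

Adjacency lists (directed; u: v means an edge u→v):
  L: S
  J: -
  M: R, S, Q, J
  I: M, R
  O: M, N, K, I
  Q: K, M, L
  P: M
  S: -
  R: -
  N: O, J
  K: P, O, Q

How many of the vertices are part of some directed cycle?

7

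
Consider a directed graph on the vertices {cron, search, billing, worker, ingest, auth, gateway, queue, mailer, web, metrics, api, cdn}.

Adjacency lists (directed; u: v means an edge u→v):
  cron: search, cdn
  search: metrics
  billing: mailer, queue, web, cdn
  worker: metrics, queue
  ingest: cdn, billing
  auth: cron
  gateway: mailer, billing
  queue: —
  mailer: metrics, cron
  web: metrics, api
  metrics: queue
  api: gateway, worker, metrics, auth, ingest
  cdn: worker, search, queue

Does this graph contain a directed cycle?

DFS with white/gray/black marking, starting from web:
web gray
  metrics gray
    queue gray
    queue black
  metrics black
  api gray
    gateway gray
      mailer gray
        mailer→metrics: metrics black — skip
        cron gray
          search gray
            search→metrics: metrics black — skip
          search black
          cdn gray
            worker gray
              worker→metrics: metrics black — skip
              worker→queue: queue black — skip
            worker black
            cdn→search: search black — skip
            cdn→queue: queue black — skip
          cdn black
        cron black
      mailer black
      billing gray
        billing→mailer: mailer black — skip
        billing→queue: queue black — skip
        billing→web: web is gray → back edge
Back edge found, so a cycle exists: web → api → gateway → billing → web.

Yes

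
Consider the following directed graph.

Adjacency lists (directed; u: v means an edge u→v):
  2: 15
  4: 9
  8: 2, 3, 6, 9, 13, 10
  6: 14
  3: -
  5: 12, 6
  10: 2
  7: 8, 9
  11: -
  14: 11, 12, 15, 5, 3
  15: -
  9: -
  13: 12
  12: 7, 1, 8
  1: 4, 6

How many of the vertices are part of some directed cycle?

8

A vertex is on a directed cycle iff it belongs to a strongly connected component of size ≥ 2 (or has a self-loop).
The vertices on cycles are {1, 5, 6, 7, 8, 12, 13, 14} — 8 in total.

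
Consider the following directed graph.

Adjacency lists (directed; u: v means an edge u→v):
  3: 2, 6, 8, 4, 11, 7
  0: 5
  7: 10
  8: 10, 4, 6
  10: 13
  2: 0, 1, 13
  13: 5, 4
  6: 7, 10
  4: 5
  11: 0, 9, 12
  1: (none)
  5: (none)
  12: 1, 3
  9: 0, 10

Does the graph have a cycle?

Yes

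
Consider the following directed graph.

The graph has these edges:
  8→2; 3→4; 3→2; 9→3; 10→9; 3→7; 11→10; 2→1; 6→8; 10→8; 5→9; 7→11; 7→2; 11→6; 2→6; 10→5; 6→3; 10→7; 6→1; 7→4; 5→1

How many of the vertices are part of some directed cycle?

9

A vertex is on a directed cycle iff it belongs to a strongly connected component of size ≥ 2 (or has a self-loop).
The vertices on cycles are {2, 3, 5, 6, 7, 8, 9, 10, 11} — 9 in total.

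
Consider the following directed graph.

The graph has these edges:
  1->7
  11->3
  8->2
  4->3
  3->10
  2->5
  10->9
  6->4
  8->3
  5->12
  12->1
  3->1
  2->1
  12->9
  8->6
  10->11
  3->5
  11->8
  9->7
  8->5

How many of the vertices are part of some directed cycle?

A vertex is on a directed cycle iff it belongs to a strongly connected component of size ≥ 2 (or has a self-loop).
The vertices on cycles are {3, 4, 6, 8, 10, 11} — 6 in total.

6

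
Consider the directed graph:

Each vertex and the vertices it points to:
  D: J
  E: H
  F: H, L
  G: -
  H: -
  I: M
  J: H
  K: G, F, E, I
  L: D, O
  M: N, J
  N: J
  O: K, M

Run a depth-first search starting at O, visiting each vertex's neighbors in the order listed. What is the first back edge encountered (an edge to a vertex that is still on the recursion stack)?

DFS from O (visiting each vertex's neighbors in the order listed); mark gray on enter, black on exit:
O gray
  K gray
    G gray
    G black
    F gray
      H gray
      H black
      L gray
        D gray
          J gray
            J→H: H black — skip
          J black
        D black
        L→O: O is gray → back edge
First back edge: L → O.

L->O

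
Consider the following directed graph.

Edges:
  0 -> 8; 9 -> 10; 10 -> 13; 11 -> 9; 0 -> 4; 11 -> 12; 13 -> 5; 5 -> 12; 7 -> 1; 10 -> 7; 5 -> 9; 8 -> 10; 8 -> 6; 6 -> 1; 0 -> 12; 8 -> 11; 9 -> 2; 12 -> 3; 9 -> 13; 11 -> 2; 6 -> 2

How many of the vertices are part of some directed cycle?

A vertex is on a directed cycle iff it belongs to a strongly connected component of size ≥ 2 (or has a self-loop).
The vertices on cycles are {5, 9, 10, 13} — 4 in total.

4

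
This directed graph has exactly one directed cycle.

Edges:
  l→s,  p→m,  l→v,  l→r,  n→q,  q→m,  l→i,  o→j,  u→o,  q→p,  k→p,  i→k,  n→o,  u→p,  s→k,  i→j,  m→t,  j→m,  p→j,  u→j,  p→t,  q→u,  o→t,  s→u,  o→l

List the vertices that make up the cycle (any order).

DFS with gray/black marking from o:
o gray
  t gray
  t black
  j gray
    m gray
      m→t: t black — skip
    m black
  j black
  l gray
    s gray
      k gray
        p gray
          p→m: m black — skip
          p→j: j black — skip
          p→t: t black — skip
        p black
      k black
      u gray
        u→j: j black — skip
        u→o: o is gray → back edge
Back edge closes the cycle o → l → s → u → o; its vertices are {l, o, s, u}.

l, o, s, u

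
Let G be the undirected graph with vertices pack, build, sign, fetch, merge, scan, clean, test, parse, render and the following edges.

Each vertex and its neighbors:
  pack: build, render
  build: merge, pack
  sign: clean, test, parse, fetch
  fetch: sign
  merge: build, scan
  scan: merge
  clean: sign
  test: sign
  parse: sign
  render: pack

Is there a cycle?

DFS, tracking each vertex's parent; an edge to a visited non-parent vertex closes a cycle.
Start from render:
visit render (parent –)
  visit pack (parent render)
    visit build (parent pack)
      visit merge (parent build)
        merge–build: parent, skip
        visit scan (parent merge)
          scan–merge: parent, skip
      build–pack: parent, skip
    pack–render: parent, skip
visit sign (parent –)
  visit clean (parent sign)
    clean–sign: parent, skip
  visit test (parent sign)
    test–sign: parent, skip
  visit parse (parent sign)
    parse–sign: parent, skip
  visit fetch (parent sign)
    fetch–sign: parent, skip
No non-parent visited neighbor found — the graph is a forest.

No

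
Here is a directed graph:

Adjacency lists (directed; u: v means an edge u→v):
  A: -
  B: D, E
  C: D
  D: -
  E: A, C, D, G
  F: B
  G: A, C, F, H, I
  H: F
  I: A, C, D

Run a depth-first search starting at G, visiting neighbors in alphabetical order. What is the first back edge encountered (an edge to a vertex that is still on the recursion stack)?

E→G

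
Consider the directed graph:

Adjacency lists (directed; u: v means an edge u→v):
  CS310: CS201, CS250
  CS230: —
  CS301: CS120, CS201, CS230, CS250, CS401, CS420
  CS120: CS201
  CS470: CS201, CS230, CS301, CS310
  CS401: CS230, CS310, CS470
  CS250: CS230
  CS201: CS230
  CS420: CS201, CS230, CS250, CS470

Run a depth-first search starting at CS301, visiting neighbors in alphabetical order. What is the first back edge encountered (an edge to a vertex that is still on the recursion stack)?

DFS from CS301 (visiting neighbors in alphabetical order); mark gray on enter, black on exit:
CS301 gray
  CS120 gray
    CS201 gray
      CS230 gray
      CS230 black
    CS201 black
  CS120 black
  CS301→CS201: CS201 black — skip
  CS301→CS230: CS230 black — skip
  CS250 gray
    CS250→CS230: CS230 black — skip
  CS250 black
  CS401 gray
    CS401→CS230: CS230 black — skip
    CS310 gray
      CS310→CS201: CS201 black — skip
      CS310→CS250: CS250 black — skip
    CS310 black
    CS470 gray
      CS470→CS201: CS201 black — skip
      CS470→CS230: CS230 black — skip
      CS470→CS301: CS301 is gray → back edge
First back edge: CS470 → CS301.

CS470->CS301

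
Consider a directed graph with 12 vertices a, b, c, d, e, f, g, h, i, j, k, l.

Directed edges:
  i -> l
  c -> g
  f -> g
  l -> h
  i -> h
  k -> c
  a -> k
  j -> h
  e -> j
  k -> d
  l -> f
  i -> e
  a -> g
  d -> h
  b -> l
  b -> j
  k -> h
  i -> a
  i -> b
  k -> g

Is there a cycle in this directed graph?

No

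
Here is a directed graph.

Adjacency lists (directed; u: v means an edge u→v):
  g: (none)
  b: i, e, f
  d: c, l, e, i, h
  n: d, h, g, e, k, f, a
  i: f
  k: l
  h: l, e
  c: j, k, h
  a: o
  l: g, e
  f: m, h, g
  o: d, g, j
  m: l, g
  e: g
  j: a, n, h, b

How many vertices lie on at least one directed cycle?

A vertex is on a directed cycle iff it belongs to a strongly connected component of size ≥ 2 (or has a self-loop).
The vertices on cycles are {a, c, d, j, n, o} — 6 in total.

6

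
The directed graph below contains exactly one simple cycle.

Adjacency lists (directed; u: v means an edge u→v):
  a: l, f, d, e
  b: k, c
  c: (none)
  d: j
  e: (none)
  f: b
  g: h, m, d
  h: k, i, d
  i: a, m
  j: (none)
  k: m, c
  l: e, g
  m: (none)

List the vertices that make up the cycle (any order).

a, g, h, i, l

DFS with gray/black marking from a:
a gray
  l gray
    e gray
    e black
    g gray
      h gray
        k gray
          m gray
          m black
          c gray
          c black
        k black
        i gray
          i→a: a is gray → back edge
Back edge closes the cycle a → l → g → h → i → a; its vertices are {a, g, h, i, l}.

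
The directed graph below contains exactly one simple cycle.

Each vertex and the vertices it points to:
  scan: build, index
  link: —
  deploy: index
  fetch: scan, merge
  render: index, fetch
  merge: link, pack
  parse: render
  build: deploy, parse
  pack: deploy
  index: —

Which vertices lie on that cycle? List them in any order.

scan, build, fetch, parse, render

DFS with gray/black marking from fetch:
fetch gray
  scan gray
    build gray
      deploy gray
        index gray
        index black
      deploy black
      parse gray
        render gray
          render→index: index black — skip
          render→fetch: fetch is gray → back edge
Back edge closes the cycle fetch → scan → build → parse → render → fetch; its vertices are {scan, build, fetch, parse, render}.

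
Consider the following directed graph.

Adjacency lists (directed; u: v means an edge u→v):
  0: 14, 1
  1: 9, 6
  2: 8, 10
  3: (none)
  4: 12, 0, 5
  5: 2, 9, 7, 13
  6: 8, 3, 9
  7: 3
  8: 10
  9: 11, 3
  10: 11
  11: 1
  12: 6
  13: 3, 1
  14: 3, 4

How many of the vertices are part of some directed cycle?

9

A vertex is on a directed cycle iff it belongs to a strongly connected component of size ≥ 2 (or has a self-loop).
The vertices on cycles are {0, 1, 4, 6, 8, 9, 10, 11, 14} — 9 in total.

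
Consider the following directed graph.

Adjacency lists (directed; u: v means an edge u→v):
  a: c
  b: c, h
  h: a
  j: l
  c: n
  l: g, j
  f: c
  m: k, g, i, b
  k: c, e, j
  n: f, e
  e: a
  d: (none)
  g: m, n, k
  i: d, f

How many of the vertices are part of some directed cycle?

A vertex is on a directed cycle iff it belongs to a strongly connected component of size ≥ 2 (or has a self-loop).
The vertices on cycles are {a, c, e, f, g, j, k, l, m, n} — 10 in total.

10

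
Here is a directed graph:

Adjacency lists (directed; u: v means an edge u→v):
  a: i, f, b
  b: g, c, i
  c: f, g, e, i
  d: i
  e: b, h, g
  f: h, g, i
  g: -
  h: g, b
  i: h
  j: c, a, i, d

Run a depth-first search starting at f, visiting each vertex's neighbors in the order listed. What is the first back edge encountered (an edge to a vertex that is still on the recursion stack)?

DFS from f (visiting each vertex's neighbors in the order listed); mark gray on enter, black on exit:
f gray
  h gray
    g gray
    g black
    b gray
      b→g: g black — skip
      c gray
        c→f: f is gray → back edge
First back edge: c → f.

c→f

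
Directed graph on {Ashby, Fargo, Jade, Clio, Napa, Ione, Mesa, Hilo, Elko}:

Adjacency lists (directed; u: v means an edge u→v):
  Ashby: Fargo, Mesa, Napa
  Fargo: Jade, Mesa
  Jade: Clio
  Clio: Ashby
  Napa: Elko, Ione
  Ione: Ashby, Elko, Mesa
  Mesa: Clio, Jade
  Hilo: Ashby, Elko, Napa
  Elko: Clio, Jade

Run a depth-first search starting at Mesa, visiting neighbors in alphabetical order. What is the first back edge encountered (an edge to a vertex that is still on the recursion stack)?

Jade→Clio

DFS from Mesa (visiting neighbors in alphabetical order); mark gray on enter, black on exit:
Mesa gray
  Clio gray
    Ashby gray
      Fargo gray
        Jade gray
          Jade→Clio: Clio is gray → back edge
First back edge: Jade → Clio.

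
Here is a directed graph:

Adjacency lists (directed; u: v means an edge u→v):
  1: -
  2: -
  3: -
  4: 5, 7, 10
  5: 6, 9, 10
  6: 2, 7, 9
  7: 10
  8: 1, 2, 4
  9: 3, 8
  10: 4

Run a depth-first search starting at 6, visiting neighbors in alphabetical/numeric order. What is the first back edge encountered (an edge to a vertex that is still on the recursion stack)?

5->6

DFS from 6 (visiting neighbors in alphabetical/numeric order); mark gray on enter, black on exit:
6 gray
  2 gray
  2 black
  7 gray
    10 gray
      4 gray
        5 gray
          5→6: 6 is gray → back edge
First back edge: 5 → 6.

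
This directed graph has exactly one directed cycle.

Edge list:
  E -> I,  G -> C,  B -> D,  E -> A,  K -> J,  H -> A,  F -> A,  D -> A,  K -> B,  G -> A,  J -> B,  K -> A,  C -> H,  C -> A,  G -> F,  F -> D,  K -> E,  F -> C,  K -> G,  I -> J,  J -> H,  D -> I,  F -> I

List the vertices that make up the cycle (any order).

B, D, I, J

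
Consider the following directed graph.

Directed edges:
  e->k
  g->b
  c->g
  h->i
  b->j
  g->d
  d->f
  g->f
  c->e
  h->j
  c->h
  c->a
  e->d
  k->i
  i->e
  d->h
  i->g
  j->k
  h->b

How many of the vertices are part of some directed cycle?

8

A vertex is on a directed cycle iff it belongs to a strongly connected component of size ≥ 2 (or has a self-loop).
The vertices on cycles are {b, d, e, g, h, i, j, k} — 8 in total.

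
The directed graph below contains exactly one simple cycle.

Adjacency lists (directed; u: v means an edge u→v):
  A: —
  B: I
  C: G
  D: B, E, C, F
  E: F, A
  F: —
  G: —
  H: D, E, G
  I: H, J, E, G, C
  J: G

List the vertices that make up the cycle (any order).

DFS with gray/black marking from I:
I gray
  H gray
    D gray
      B gray
        B→I: I is gray → back edge
Back edge closes the cycle I → H → D → B → I; its vertices are {B, D, H, I}.

B, D, H, I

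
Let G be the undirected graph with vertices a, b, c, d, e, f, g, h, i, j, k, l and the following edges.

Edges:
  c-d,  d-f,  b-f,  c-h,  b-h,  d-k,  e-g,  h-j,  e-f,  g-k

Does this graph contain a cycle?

Yes

DFS, tracking each vertex's parent; an edge to a visited non-parent vertex closes a cycle.
Start from b:
visit b (parent –)
  visit h (parent b)
    visit c (parent h)
      c–h: parent, skip
      visit d (parent c)
        d–c: parent, skip
        visit f (parent d)
          f–b: b visited and ≠ parent → cycle
Cycle: b – h – c – d – f – b.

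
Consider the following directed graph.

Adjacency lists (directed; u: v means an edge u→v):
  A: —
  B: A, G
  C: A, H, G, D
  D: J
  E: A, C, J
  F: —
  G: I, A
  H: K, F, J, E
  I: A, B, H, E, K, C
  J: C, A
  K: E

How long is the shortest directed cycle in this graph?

3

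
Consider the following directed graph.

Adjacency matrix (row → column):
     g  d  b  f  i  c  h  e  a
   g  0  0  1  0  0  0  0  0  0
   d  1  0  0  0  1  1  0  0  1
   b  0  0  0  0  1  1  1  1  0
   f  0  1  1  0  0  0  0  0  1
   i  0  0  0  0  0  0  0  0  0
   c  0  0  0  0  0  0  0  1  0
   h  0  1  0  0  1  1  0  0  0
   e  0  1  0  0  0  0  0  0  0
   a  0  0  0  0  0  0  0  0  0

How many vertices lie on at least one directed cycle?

A vertex is on a directed cycle iff it belongs to a strongly connected component of size ≥ 2 (or has a self-loop).
The vertices on cycles are {b, c, d, e, g, h} — 6 in total.

6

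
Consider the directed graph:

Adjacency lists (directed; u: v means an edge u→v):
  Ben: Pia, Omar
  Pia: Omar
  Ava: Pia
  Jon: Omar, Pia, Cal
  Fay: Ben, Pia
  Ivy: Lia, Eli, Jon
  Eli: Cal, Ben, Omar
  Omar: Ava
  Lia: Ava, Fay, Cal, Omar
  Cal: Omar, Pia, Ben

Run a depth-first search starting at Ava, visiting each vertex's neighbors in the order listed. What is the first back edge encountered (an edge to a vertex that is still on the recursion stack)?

DFS from Ava (visiting each vertex's neighbors in the order listed); mark gray on enter, black on exit:
Ava gray
  Pia gray
    Omar gray
      Omar→Ava: Ava is gray → back edge
First back edge: Omar → Ava.

Omar->Ava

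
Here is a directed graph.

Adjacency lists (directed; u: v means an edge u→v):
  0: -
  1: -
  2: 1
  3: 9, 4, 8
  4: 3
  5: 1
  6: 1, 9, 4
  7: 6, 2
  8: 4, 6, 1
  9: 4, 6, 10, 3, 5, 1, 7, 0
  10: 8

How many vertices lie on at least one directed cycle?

A vertex is on a directed cycle iff it belongs to a strongly connected component of size ≥ 2 (or has a self-loop).
The vertices on cycles are {3, 4, 6, 7, 8, 9, 10} — 7 in total.

7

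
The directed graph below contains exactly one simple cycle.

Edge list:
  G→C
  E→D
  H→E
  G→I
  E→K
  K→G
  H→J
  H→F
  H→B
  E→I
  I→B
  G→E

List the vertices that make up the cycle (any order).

E, G, K

DFS with gray/black marking from E:
E gray
  I gray
    B gray
    B black
  I black
  D gray
  D black
  K gray
    G gray
      G→E: E is gray → back edge
Back edge closes the cycle E → K → G → E; its vertices are {E, G, K}.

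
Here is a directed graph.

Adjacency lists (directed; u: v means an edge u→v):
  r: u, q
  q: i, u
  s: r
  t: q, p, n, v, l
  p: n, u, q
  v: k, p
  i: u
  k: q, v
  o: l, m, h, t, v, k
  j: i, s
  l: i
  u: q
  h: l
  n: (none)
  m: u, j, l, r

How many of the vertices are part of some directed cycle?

5

A vertex is on a directed cycle iff it belongs to a strongly connected component of size ≥ 2 (or has a self-loop).
The vertices on cycles are {i, k, q, u, v} — 5 in total.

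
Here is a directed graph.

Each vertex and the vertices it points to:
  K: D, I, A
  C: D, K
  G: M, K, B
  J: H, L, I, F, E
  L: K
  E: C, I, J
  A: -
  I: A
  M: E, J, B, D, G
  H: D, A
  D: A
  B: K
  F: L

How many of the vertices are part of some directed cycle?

4

A vertex is on a directed cycle iff it belongs to a strongly connected component of size ≥ 2 (or has a self-loop).
The vertices on cycles are {E, G, J, M} — 4 in total.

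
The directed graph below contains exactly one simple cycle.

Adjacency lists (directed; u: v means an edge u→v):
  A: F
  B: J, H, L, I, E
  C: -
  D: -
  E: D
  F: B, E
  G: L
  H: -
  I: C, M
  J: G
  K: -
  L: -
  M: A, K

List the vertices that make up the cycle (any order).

A, B, F, I, M

DFS with gray/black marking from B:
B gray
  J gray
    G gray
      L gray
      L black
    G black
  J black
  H gray
  H black
  B→L: L black — skip
  I gray
    C gray
    C black
    M gray
      A gray
        F gray
          F→B: B is gray → back edge
Back edge closes the cycle B → I → M → A → F → B; its vertices are {A, B, F, I, M}.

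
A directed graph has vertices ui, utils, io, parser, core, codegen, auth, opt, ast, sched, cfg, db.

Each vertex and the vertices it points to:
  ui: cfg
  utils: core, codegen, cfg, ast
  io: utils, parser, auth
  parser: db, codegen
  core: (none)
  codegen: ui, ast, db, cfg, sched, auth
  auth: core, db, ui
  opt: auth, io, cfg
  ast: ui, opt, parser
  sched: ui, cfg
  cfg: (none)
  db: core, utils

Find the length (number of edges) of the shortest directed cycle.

3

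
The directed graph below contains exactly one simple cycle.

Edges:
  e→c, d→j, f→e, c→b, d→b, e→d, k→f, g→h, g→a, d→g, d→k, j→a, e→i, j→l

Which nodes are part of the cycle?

DFS with gray/black marking from e:
e gray
  i gray
  i black
  d gray
    k gray
      f gray
        f→e: e is gray → back edge
Back edge closes the cycle e → d → k → f → e; its vertices are {d, e, f, k}.

d, e, f, k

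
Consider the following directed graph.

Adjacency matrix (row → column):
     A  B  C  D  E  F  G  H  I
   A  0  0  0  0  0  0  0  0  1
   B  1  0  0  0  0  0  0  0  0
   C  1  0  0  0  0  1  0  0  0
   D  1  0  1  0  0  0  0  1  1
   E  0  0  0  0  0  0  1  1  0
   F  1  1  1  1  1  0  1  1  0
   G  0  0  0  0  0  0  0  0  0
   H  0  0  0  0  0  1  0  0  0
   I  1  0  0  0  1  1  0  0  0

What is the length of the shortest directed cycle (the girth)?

2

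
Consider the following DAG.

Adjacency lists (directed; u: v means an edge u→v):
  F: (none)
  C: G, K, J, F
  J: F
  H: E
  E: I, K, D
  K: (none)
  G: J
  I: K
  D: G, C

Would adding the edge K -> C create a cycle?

Adding K→C creates a cycle iff C can already reach K.
Path from C: C → K.
So C → … → K → C is a cycle.

Yes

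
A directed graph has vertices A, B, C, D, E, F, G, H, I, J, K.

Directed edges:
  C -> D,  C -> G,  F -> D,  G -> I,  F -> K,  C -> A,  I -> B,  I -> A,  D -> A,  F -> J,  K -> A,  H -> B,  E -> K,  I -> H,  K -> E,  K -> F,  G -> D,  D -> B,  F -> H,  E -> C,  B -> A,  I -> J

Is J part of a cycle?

J lies on a cycle iff there is a path from J back to itself.
Exploring from J, it never reaches itself; equivalently, its strongly connected component is a singleton.

No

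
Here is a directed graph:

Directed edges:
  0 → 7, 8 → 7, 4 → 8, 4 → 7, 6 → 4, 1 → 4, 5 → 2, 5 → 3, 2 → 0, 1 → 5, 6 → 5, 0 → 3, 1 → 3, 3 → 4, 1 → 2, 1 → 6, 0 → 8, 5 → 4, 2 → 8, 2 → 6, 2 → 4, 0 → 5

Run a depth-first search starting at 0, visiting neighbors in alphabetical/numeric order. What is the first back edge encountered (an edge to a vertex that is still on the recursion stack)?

DFS from 0 (visiting neighbors in alphabetical/numeric order); mark gray on enter, black on exit:
0 gray
  3 gray
    4 gray
      7 gray
      7 black
      8 gray
        8→7: 7 black — skip
      8 black
    4 black
  3 black
  5 gray
    2 gray
      2→0: 0 is gray → back edge
First back edge: 2 → 0.

2->0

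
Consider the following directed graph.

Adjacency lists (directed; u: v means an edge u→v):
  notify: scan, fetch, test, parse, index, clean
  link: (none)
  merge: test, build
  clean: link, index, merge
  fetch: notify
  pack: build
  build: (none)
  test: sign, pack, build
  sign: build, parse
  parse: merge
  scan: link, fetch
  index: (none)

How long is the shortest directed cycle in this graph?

For each vertex v, BFS finds the shortest path from v back to v.
The shortest such closed walk is fetch → notify → fetch, length 2.

2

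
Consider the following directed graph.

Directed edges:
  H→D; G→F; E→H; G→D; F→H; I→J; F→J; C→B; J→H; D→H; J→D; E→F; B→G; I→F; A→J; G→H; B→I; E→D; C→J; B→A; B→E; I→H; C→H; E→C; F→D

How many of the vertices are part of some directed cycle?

A vertex is on a directed cycle iff it belongs to a strongly connected component of size ≥ 2 (or has a self-loop).
The vertices on cycles are {B, C, D, E, H} — 5 in total.

5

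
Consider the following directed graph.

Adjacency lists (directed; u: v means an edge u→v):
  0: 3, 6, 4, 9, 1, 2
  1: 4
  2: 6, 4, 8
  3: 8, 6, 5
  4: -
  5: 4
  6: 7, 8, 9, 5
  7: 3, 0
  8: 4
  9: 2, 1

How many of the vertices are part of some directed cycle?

6

A vertex is on a directed cycle iff it belongs to a strongly connected component of size ≥ 2 (or has a self-loop).
The vertices on cycles are {0, 2, 3, 6, 7, 9} — 6 in total.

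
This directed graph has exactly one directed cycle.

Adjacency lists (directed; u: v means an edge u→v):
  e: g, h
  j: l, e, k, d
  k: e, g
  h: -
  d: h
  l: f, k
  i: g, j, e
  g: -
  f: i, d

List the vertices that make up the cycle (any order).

DFS with gray/black marking from j:
j gray
  l gray
    f gray
      i gray
        g gray
        g black
        i→j: j is gray → back edge
Back edge closes the cycle j → l → f → i → j; its vertices are {f, i, j, l}.

f, i, j, l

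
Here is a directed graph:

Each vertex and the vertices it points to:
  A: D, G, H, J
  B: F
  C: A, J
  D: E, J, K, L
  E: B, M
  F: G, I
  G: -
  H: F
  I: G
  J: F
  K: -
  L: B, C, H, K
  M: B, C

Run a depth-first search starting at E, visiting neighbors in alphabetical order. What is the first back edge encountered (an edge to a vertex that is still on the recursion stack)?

D→E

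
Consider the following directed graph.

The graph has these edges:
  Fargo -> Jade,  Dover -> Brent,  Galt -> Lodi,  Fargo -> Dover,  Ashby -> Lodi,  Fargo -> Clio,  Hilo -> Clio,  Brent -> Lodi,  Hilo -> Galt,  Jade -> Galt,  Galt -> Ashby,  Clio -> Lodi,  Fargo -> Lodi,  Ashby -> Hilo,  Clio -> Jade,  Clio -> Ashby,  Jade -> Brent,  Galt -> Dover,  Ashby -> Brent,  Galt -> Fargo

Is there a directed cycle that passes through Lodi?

No

Lodi lies on a cycle iff there is a path from Lodi back to itself.
Exploring from Lodi, it never reaches itself; equivalently, its strongly connected component is a singleton.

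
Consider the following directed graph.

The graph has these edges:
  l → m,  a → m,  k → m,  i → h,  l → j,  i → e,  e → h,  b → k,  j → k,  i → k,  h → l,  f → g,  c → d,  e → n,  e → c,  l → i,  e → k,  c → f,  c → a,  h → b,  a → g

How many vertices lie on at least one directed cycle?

A vertex is on a directed cycle iff it belongs to a strongly connected component of size ≥ 2 (or has a self-loop).
The vertices on cycles are {e, h, i, l} — 4 in total.

4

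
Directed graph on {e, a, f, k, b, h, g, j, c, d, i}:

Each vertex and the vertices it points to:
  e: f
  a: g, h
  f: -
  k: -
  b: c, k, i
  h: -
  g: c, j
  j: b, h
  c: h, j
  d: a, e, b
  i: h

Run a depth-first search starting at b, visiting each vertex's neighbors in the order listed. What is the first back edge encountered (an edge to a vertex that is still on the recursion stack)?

DFS from b (visiting each vertex's neighbors in the order listed); mark gray on enter, black on exit:
b gray
  c gray
    h gray
    h black
    j gray
      j→b: b is gray → back edge
First back edge: j → b.

j->b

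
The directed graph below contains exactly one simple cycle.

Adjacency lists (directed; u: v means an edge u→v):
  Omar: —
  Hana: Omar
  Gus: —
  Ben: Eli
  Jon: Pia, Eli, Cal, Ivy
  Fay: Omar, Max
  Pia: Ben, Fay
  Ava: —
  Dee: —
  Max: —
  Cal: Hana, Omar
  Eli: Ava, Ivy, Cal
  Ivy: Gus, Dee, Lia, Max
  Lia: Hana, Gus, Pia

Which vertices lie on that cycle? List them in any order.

DFS with gray/black marking from Eli:
Eli gray
  Ava gray
  Ava black
  Ivy gray
    Gus gray
    Gus black
    Dee gray
    Dee black
    Lia gray
      Hana gray
        Omar gray
        Omar black
      Hana black
      Lia→Gus: Gus black — skip
      Pia gray
        Ben gray
          Ben→Eli: Eli is gray → back edge
Back edge closes the cycle Eli → Ivy → Lia → Pia → Ben → Eli; its vertices are {Ben, Eli, Ivy, Lia, Pia}.

Ben, Eli, Ivy, Lia, Pia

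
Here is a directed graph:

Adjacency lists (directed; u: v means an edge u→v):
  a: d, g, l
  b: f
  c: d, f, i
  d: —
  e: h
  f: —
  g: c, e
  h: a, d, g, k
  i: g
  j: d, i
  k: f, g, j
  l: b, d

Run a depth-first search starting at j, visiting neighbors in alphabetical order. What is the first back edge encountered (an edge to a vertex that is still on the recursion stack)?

DFS from j (visiting neighbors in alphabetical order); mark gray on enter, black on exit:
j gray
  d gray
  d black
  i gray
    g gray
      c gray
        c→d: d black — skip
        f gray
        f black
        c→i: i is gray → back edge
First back edge: c → i.

c→i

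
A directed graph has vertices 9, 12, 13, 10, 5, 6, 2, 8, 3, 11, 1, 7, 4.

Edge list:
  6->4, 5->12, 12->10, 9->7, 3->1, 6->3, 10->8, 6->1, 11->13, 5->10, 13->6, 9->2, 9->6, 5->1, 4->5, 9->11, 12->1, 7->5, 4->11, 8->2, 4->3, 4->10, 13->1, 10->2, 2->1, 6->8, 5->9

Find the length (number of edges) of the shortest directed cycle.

3

For each vertex v, BFS finds the shortest path from v back to v.
The shortest such closed walk is 5 → 9 → 7 → 5, length 3.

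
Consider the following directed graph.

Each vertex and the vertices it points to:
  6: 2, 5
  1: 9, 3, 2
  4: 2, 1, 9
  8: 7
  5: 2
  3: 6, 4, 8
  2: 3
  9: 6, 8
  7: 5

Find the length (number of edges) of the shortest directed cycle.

3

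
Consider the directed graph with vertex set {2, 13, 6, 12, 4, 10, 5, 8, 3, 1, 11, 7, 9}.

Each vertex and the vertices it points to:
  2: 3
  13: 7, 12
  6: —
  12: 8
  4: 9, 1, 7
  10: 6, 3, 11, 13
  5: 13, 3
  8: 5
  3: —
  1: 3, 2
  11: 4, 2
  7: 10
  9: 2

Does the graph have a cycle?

Yes

DFS with white/gray/black marking, starting from 13:
13 gray
  7 gray
    10 gray
      6 gray
      6 black
      3 gray
      3 black
      11 gray
        4 gray
          9 gray
            2 gray
              2→3: 3 black — skip
            2 black
          9 black
          1 gray
            1→3: 3 black — skip
            1→2: 2 black — skip
          1 black
          4→7: 7 is gray → back edge
Back edge found, so a cycle exists: 7 → 10 → 11 → 4 → 7.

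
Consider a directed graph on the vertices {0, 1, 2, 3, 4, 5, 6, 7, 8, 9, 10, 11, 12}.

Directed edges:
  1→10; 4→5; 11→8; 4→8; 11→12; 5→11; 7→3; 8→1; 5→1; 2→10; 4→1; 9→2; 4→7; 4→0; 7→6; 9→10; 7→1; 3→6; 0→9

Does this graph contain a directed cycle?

DFS with white/gray/black marking, starting from 7:
7 gray
  1 gray
    10 gray
    10 black
  1 black
  3 gray
    6 gray
    6 black
  3 black
  7→6: 6 black — skip
7 black
0 gray
  9 gray
    2 gray
      2→10: 10 black — skip
    2 black
    9→10: 10 black — skip
  9 black
0 black
4 gray
  4→7: 7 black — skip
  4→1: 1 black — skip
  5 gray
    5→1: 1 black — skip
    11 gray
      8 gray
        8→1: 1 black — skip
      8 black
      12 gray
      12 black
    11 black
  5 black
  4→8: 8 black — skip
  4→0: 0 black — skip
4 black
Every edge goes to a white or black vertex — no back edge, so the graph is acyclic.

No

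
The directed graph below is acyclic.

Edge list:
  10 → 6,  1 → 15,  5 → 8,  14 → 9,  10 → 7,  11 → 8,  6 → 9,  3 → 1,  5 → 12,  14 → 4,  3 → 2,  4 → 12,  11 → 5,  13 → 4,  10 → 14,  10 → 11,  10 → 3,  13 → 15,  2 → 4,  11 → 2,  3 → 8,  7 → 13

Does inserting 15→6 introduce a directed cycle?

No

Adding 15→6 creates a cycle iff 6 can already reach 15.
Explore from 6: no path reaches 15. The graph stays acyclic.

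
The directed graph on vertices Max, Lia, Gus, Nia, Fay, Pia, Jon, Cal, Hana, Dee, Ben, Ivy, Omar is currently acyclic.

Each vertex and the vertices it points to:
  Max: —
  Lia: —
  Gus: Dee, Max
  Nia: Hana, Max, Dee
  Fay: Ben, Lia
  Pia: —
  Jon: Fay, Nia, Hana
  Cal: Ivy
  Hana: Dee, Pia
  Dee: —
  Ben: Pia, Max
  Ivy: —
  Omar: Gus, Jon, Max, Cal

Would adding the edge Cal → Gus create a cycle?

Adding Cal→Gus creates a cycle iff Gus can already reach Cal.
Explore from Gus: no path reaches Cal. The graph stays acyclic.

No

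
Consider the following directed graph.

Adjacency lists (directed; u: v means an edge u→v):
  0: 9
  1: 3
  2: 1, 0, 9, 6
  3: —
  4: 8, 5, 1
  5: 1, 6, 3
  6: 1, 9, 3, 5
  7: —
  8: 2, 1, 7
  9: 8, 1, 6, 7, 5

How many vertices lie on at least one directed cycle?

A vertex is on a directed cycle iff it belongs to a strongly connected component of size ≥ 2 (or has a self-loop).
The vertices on cycles are {0, 2, 5, 6, 8, 9} — 6 in total.

6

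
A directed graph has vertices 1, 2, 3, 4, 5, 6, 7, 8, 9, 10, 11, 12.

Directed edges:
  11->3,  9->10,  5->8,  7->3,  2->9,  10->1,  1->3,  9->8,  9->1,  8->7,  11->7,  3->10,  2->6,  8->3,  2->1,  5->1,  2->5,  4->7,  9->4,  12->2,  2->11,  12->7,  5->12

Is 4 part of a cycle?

No

4 lies on a cycle iff there is a path from 4 back to itself.
Exploring from 4, it never reaches itself; equivalently, its strongly connected component is a singleton.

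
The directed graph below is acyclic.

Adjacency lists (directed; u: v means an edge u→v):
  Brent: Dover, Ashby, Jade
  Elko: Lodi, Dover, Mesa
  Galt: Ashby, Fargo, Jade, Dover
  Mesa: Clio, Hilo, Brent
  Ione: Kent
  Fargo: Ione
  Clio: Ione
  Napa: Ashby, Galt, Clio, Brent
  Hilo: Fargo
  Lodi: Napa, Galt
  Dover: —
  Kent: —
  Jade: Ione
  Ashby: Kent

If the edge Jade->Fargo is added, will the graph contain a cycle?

Adding Jade→Fargo creates a cycle iff Fargo can already reach Jade.
Explore from Fargo: no path reaches Jade. The graph stays acyclic.

No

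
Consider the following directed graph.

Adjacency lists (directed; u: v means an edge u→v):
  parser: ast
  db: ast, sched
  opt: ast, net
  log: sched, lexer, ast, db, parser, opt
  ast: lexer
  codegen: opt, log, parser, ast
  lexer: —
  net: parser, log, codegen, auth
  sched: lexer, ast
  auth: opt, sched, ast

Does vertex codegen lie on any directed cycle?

Yes

codegen is on a cycle iff codegen can reach itself via ≥1 edge.
codegen → opt → net → codegen — yes.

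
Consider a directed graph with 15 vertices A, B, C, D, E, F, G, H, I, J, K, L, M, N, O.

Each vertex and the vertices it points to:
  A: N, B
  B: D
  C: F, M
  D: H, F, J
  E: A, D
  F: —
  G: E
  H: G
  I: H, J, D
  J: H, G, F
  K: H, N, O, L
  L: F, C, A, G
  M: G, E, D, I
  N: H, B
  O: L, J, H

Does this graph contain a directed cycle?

Yes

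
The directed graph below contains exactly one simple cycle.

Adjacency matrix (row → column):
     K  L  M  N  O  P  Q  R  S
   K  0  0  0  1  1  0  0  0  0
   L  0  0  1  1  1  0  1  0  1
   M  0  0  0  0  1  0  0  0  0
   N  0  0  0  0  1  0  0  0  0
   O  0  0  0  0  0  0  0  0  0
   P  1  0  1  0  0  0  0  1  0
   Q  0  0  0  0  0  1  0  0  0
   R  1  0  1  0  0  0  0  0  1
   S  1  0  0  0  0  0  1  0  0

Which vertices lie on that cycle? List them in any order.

DFS with gray/black marking from S:
S gray
  Q gray
    P gray
      K gray
        N gray
          O gray
          O black
        N black
        K→O: O black — skip
      K black
      M gray
        M→O: O black — skip
      M black
      R gray
        R→K: K black — skip
        R→M: M black — skip
        R→S: S is gray → back edge
Back edge closes the cycle S → Q → P → R → S; its vertices are {P, Q, R, S}.

P, Q, R, S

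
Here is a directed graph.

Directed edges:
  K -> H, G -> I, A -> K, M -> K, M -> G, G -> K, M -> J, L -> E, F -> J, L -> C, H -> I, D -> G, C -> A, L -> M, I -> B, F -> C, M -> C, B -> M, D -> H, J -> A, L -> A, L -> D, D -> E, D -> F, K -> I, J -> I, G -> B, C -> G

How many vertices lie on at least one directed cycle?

A vertex is on a directed cycle iff it belongs to a strongly connected component of size ≥ 2 (or has a self-loop).
The vertices on cycles are {A, B, C, G, H, I, J, K, M} — 9 in total.

9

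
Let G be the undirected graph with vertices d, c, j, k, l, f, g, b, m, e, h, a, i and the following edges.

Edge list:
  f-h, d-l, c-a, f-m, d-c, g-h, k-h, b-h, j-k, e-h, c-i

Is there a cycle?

No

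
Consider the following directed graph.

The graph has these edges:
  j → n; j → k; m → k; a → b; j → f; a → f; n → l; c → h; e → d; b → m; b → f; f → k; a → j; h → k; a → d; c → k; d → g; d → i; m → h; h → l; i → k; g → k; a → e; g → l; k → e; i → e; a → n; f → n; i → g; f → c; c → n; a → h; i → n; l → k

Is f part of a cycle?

f lies on a cycle iff there is a path from f back to itself.
Exploring from f, it never reaches itself; equivalently, its strongly connected component is a singleton.

No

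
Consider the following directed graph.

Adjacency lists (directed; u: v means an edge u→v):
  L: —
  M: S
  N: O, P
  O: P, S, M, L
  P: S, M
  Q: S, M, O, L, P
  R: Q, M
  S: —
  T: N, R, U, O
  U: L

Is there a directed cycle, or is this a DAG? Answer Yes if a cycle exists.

No

DFS with white/gray/black marking, starting from S:
S gray
S black
L gray
L black
M gray
  M→S: S black — skip
M black
N gray
  O gray
    P gray
      P→S: S black — skip
      P→M: M black — skip
    P black
    O→S: S black — skip
    O→M: M black — skip
    O→L: L black — skip
  O black
  N→P: P black — skip
N black
Q gray
  Q→S: S black — skip
  Q→M: M black — skip
  Q→O: O black — skip
  Q→L: L black — skip
  Q→P: P black — skip
Q black
R gray
  R→Q: Q black — skip
  R→M: M black — skip
R black
T gray
  T→N: N black — skip
  T→R: R black — skip
  U gray
    U→L: L black — skip
  U black
  T→O: O black — skip
T black
Every edge goes to a white or black vertex — no back edge, so the graph is acyclic.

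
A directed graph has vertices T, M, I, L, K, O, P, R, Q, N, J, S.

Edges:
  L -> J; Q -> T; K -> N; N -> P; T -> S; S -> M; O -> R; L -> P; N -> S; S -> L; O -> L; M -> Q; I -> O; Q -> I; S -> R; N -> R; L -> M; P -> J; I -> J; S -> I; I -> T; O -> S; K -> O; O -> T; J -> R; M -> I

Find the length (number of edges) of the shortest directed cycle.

For each vertex v, BFS finds the shortest path from v back to v.
The shortest such closed walk is O → S → I → O, length 3.

3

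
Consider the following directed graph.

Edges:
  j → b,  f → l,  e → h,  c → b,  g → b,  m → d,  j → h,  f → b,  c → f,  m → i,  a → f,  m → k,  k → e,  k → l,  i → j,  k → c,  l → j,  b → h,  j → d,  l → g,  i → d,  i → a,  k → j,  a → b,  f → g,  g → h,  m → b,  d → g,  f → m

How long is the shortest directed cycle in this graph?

For each vertex v, BFS finds the shortest path from v back to v.
The shortest such closed walk is f → m → i → a → f, length 4.

4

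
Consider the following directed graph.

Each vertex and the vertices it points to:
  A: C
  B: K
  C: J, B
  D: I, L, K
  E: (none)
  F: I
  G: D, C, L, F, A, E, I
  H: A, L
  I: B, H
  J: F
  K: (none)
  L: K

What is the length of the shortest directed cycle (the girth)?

For each vertex v, BFS finds the shortest path from v back to v.
The shortest such closed walk is F → I → H → A → C → J → F, length 6.

6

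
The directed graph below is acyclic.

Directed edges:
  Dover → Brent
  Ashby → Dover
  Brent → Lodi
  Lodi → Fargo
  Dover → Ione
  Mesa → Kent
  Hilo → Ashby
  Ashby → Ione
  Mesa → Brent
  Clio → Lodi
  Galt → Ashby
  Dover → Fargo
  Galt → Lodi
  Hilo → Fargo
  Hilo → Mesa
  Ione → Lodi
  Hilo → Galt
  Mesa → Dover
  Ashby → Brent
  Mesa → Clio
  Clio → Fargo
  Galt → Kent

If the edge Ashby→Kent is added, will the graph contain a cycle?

No

Adding Ashby→Kent creates a cycle iff Kent can already reach Ashby.
Explore from Kent: no path reaches Ashby. The graph stays acyclic.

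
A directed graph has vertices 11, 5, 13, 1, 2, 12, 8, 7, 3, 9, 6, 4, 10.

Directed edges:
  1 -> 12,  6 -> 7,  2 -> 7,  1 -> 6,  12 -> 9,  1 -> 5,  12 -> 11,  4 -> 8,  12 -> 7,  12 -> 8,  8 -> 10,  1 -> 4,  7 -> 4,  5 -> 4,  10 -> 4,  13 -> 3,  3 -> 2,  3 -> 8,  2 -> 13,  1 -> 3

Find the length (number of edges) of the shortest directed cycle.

For each vertex v, BFS finds the shortest path from v back to v.
The shortest such closed walk is 3 → 2 → 13 → 3, length 3.

3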